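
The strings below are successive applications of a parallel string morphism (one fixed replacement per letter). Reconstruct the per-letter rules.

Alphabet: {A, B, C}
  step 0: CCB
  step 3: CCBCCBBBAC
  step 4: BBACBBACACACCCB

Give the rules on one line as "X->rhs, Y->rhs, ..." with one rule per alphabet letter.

  step 3 ⇒ step 4: CCBCCBBBAC ⇒ B·B·AC·B·B·AC·AC·AC·CC·B
    A ↦ CC
    B ↦ AC
    C ↦ B

A->CC, B->AC, C->B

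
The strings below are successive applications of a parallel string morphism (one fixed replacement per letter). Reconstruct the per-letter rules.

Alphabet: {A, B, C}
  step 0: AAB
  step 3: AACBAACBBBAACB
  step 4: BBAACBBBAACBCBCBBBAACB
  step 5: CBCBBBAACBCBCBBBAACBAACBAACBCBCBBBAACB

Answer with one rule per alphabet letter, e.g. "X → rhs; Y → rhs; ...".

A->B, B->CB, C->AA

  step 4 ⇒ step 5: BBAACBBBAACBCBCBBBAACB ⇒ CB·CB·B·B·AA·CB·CB·CB·B·B·AA·CB·AA·CB·AA·CB·CB·CB·B·B·AA·CB
    A ↦ B
    B ↦ CB
    C ↦ AA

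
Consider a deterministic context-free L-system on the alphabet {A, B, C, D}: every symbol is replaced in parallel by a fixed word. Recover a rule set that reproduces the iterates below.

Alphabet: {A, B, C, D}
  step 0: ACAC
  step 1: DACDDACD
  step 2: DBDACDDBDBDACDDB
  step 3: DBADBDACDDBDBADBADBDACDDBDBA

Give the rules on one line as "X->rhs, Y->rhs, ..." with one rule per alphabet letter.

A->DAC, B->A, C->D, D->DB

  step 2 ⇒ step 3: DBDACDDBDBDACDDB ⇒ DB·A·DB·DAC·D·DB·DB·A·DB·A·DB·DAC·D·DB·DB·A
    A ↦ DAC
    B ↦ A
    C ↦ D
    D ↦ DB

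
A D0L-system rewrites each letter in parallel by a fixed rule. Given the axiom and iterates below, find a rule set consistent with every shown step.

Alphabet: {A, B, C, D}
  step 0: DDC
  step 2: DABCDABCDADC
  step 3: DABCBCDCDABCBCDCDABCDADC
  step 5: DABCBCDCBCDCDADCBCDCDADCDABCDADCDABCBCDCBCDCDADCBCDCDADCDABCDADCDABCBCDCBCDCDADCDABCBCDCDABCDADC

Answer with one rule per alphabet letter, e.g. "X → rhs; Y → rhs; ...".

A->BC, B->BC, C->DC, D->DA

  step 2 ⇒ step 3: DABCDABCDADC ⇒ DA·BC·BC·DC·DA·BC·BC·DC·DA·BC·DA·DC
    A ↦ BC
    B ↦ BC
    C ↦ DC
    D ↦ DA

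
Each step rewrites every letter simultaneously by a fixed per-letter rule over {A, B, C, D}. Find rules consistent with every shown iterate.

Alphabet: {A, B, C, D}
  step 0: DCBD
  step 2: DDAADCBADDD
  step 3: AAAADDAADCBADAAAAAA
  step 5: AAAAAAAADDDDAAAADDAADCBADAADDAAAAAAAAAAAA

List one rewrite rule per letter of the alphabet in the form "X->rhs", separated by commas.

A->D, B->BA, C->DC, D->AA

  step 2 ⇒ step 3: DDAADCBADDD ⇒ AA·AA·D·D·AA·DC·BA·D·AA·AA·AA
    A ↦ D
    B ↦ BA
    C ↦ DC
    D ↦ AA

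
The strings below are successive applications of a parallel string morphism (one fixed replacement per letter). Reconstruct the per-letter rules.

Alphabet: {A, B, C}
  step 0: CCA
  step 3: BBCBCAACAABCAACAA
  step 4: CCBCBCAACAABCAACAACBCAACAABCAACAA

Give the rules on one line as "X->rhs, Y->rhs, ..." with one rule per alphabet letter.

  step 3 ⇒ step 4: BBCBCAACAABCAACAA ⇒ C·C·B·C·B·CAA·CAA·B·CAA·CAA·C·B·CAA·CAA·B·CAA·CAA
    A ↦ CAA
    B ↦ C
    C ↦ B

A->CAA, B->C, C->B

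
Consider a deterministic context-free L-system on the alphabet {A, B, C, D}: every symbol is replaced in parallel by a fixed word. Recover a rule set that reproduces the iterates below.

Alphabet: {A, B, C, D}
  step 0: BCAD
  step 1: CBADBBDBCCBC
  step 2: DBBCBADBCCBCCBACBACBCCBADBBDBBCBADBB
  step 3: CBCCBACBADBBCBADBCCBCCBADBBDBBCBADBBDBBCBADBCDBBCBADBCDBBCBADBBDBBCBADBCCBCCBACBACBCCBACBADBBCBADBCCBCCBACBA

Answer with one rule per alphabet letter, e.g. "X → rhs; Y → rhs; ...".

A->DBC, B->CBA, C->DBB, D->CBC

  step 2 ⇒ step 3: DBBCBADBCCBCCBACBACBCCBADBBDBBCBADBB ⇒ CBC·CBA·CBA·DBB·CBA·DBC·CBC·CBA·DBB·DBB·CBA·DBB·DBB·CBA·DBC·DBB·CBA·DBC·DBB·CBA·DBB·DBB·CBA·DBC·CBC·CBA·CBA·CBC·CBA·CBA·DBB·CBA·DBC·CBC·CBA·CBA
    A ↦ DBC
    B ↦ CBA
    C ↦ DBB
    D ↦ CBC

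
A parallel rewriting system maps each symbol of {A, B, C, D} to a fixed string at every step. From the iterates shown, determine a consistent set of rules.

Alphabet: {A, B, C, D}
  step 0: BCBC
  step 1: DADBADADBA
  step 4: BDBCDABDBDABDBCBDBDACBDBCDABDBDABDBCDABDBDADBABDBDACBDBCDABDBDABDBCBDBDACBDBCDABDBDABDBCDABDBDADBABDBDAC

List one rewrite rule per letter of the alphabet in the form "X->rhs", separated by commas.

A->C, B->DA, C->DBA, D->BDB

  step 0 ⇒ step 1: BCBC ⇒ DA·DBA·DA·DBA
    B ↦ DA
    C ↦ DBA
    A ↦ C  (constrained at step 1)
    D ↦ BDB  (constrained at step 1)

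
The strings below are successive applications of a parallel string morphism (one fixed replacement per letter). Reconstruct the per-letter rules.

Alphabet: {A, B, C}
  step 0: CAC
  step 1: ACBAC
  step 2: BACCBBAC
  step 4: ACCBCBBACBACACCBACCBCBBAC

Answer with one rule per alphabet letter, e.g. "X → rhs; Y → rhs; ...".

A->B, B->CB, C->AC

  step 1 ⇒ step 2: ACBAC ⇒ B·AC·CB·B·AC
    A ↦ B
    B ↦ CB
    C ↦ AC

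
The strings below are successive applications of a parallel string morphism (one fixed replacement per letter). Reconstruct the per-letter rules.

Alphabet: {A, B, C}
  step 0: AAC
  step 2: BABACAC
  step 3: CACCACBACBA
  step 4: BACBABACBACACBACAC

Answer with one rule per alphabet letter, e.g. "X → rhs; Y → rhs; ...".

A->C, B->CA, C->BA

  step 3 ⇒ step 4: CACCACBACBA ⇒ BA·C·BA·BA·C·BA·CA·C·BA·CA·C
    A ↦ C
    B ↦ CA
    C ↦ BA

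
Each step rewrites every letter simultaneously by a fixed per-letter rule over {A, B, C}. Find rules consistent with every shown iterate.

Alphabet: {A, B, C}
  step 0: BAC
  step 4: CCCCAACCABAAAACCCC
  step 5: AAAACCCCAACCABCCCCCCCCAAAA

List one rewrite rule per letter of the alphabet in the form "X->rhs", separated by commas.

A->CC, B->AB, C->A

  step 4 ⇒ step 5: CCCCAACCABAAAACCCC ⇒ A·A·A·A·CC·CC·A·A·CC·AB·CC·CC·CC·CC·A·A·A·A
    A ↦ CC
    B ↦ AB
    C ↦ A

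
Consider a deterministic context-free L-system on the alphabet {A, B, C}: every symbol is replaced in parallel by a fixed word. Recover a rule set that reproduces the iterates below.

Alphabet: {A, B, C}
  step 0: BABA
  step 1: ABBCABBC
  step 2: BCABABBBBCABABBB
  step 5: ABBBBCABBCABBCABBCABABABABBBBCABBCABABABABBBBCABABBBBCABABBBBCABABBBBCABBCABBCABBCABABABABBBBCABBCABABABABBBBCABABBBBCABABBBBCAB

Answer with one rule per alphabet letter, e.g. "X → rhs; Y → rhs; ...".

A->BC, B->AB, C->BB

  step 1 ⇒ step 2: ABBCABBC ⇒ BC·AB·AB·BB·BC·AB·AB·BB
    A ↦ BC
    B ↦ AB
    C ↦ BB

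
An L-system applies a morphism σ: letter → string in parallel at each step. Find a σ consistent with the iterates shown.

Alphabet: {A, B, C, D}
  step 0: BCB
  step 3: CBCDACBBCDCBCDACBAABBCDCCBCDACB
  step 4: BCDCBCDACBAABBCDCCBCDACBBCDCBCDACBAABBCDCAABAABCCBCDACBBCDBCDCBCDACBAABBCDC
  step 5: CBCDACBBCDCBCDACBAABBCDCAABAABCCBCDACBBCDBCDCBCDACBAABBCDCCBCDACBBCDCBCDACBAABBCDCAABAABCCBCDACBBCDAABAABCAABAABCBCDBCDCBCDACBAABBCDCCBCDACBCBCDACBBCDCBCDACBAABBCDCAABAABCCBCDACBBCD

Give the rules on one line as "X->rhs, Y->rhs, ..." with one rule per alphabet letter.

  step 4 ⇒ step 5: BCDCBCDACBAABBCDCCBCDACBBCDCBCDACBAABBCDCAABAABCCBCDACBBCDBCDCBCDACBAABBCDC ⇒ C·BCD·ACB·BCD·C·BCD·ACB·AAB·BCD·C·AAB·AAB·C·C·BCD·ACB·BCD·BCD·C·BCD·ACB·AAB·BCD·C·C·BCD·ACB·BCD·C·BCD·ACB·AAB·BCD·C·AAB·AAB·C·C·BCD·ACB·BCD·AAB·AAB·C·AAB·AAB·C·BCD·BCD·C·BCD·ACB·AAB·BCD·C·C·BCD·ACB·C·BCD·ACB·BCD·C·BCD·ACB·AAB·BCD·C·AAB·AAB·C·C·BCD·ACB·BCD
    A ↦ AAB
    B ↦ C
    C ↦ BCD
    D ↦ ACB

A->AAB, B->C, C->BCD, D->ACB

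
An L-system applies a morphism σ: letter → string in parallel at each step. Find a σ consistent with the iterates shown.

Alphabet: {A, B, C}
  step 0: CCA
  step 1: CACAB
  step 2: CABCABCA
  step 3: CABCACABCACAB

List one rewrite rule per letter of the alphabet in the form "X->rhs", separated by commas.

A->B, B->CA, C->CA

  step 2 ⇒ step 3: CABCABCA ⇒ CA·B·CA·CA·B·CA·CA·B
    A ↦ B
    B ↦ CA
    C ↦ CA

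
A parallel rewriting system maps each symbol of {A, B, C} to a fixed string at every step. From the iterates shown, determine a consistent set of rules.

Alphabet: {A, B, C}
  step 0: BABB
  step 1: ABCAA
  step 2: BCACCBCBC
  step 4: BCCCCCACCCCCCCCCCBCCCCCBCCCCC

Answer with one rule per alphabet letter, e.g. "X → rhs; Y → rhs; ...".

A->BC, B->A, C->CC

  step 1 ⇒ step 2: ABCAA ⇒ BC·A·CC·BC·BC
    A ↦ BC
    B ↦ A
    C ↦ CC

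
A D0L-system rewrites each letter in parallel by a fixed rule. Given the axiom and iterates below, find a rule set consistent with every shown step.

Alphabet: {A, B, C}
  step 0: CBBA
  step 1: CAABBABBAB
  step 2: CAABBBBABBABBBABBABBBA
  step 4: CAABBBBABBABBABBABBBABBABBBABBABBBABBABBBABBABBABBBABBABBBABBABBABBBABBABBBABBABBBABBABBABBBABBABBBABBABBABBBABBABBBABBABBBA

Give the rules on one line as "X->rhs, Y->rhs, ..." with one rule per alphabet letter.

A->B, B->BBA, C->CAA

  step 1 ⇒ step 2: CAABBABBAB ⇒ CAA·B·B·BBA·BBA·B·BBA·BBA·B·BBA
    A ↦ B
    B ↦ BBA
    C ↦ CAA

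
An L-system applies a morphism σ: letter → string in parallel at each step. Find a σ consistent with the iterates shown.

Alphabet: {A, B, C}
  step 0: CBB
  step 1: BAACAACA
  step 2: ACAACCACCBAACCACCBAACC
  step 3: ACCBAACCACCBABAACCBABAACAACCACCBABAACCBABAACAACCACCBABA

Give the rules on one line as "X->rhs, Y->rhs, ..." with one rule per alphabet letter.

A->ACC, B->ACA, C->BA

  step 2 ⇒ step 3: ACAACCACCBAACCACCBAACC ⇒ ACC·BA·ACC·ACC·BA·BA·ACC·BA·BA·ACA·ACC·ACC·BA·BA·ACC·BA·BA·ACA·ACC·ACC·BA·BA
    A ↦ ACC
    B ↦ ACA
    C ↦ BA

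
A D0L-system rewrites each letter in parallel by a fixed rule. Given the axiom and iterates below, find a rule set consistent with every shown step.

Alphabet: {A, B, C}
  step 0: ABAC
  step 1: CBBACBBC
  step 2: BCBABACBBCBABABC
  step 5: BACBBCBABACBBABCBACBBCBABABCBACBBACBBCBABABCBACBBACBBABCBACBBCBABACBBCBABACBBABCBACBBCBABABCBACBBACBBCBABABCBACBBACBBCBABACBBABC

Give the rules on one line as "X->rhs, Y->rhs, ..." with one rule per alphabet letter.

  step 1 ⇒ step 2: CBBACBBC ⇒ BC·BA·BA·CB·BC·BA·BA·BC
    A ↦ CB
    B ↦ BA
    C ↦ BC

A->CB, B->BA, C->BC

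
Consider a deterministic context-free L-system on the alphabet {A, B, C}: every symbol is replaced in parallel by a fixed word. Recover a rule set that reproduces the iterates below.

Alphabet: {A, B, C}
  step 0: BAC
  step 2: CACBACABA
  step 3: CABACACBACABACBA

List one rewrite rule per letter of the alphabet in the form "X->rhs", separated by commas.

  step 2 ⇒ step 3: CACBACABA ⇒ CA·BA·CA·C·BA·CA·BA·C·BA
    A ↦ BA
    B ↦ C
    C ↦ CA

A->BA, B->C, C->CA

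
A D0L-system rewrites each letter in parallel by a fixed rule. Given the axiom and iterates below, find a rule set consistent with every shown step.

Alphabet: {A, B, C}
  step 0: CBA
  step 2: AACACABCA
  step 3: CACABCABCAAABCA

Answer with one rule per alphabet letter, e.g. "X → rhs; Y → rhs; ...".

  step 2 ⇒ step 3: AACACABCA ⇒ CA·CA·B·CA·B·CA·AA·B·CA
    A ↦ CA
    B ↦ AA
    C ↦ B

A->CA, B->AA, C->B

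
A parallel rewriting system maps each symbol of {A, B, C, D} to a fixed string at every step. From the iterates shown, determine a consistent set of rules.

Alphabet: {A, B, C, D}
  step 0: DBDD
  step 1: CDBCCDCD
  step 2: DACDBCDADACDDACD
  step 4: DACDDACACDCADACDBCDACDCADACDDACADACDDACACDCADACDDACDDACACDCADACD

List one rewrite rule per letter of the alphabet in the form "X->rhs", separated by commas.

  step 1 ⇒ step 2: CDBCCDCD ⇒ DA·CD·BC·DA·DA·CD·DA·CD
    B ↦ BC
    C ↦ DA
    D ↦ CD
    A ↦ CA  (constrained at step 2)

A->CA, B->BC, C->DA, D->CD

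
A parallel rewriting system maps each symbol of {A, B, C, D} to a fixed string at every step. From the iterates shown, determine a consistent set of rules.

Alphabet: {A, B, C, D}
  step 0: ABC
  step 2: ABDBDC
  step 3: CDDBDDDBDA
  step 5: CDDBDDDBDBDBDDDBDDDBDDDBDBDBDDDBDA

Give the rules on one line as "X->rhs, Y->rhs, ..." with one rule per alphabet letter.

  step 2 ⇒ step 3: ABDBDC ⇒ C·DD·BD·DD·BD·A
    A ↦ C
    B ↦ DD
    C ↦ A
    D ↦ BD

A->C, B->DD, C->A, D->BD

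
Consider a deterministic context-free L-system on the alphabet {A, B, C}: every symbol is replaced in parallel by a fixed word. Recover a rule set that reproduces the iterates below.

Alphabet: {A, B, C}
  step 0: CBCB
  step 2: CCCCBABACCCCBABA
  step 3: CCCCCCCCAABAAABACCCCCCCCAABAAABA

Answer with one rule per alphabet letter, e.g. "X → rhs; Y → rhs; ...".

  step 2 ⇒ step 3: CCCCBABACCCCBABA ⇒ CC·CC·CC·CC·AA·BA·AA·BA·CC·CC·CC·CC·AA·BA·AA·BA
    A ↦ BA
    B ↦ AA
    C ↦ CC

A->BA, B->AA, C->CC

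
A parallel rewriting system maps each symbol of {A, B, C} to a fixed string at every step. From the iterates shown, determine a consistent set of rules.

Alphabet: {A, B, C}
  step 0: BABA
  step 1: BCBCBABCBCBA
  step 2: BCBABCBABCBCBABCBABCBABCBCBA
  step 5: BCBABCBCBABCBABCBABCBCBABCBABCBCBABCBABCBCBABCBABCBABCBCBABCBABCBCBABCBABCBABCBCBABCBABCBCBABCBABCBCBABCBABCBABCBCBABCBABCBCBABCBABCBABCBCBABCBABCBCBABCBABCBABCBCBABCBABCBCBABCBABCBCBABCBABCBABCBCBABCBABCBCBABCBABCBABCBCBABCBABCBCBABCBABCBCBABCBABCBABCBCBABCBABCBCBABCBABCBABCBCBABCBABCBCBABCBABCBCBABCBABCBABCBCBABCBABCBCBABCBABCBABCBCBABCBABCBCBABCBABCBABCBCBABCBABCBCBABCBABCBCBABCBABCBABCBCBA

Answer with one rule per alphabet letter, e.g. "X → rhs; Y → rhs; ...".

  step 1 ⇒ step 2: BCBCBABCBCBA ⇒ BCB·A·BCB·A·BCB·CBA·BCB·A·BCB·A·BCB·CBA
    A ↦ CBA
    B ↦ BCB
    C ↦ A

A->CBA, B->BCB, C->A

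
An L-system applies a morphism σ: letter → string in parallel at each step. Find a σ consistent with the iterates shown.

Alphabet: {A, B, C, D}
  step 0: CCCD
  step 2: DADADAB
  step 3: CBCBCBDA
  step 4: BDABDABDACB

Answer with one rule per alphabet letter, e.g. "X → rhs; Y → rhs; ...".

A->B, B->DA, C->B, D->C

  step 3 ⇒ step 4: CBCBCBDA ⇒ B·DA·B·DA·B·DA·C·B
    A ↦ B
    B ↦ DA
    C ↦ B
    D ↦ C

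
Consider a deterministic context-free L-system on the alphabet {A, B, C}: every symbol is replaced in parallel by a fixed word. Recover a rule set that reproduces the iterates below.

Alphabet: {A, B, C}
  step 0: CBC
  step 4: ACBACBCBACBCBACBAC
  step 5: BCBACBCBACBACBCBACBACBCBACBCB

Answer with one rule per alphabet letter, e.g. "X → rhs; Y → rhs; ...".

  step 4 ⇒ step 5: ACBACBCBACBCBACBAC ⇒ BC·B·AC·BC·B·AC·B·AC·BC·B·AC·B·AC·BC·B·AC·BC·B
    A ↦ BC
    B ↦ AC
    C ↦ B

A->BC, B->AC, C->B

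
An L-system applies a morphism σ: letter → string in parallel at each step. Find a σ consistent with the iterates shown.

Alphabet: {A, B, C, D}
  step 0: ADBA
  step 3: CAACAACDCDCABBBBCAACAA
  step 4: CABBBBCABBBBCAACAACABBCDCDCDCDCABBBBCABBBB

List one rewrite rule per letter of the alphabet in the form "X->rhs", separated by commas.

A->BB, B->CD, C->CA, D->A

  step 3 ⇒ step 4: CAACAACDCDCABBBBCAACAA ⇒ CA·BB·BB·CA·BB·BB·CA·A·CA·A·CA·BB·CD·CD·CD·CD·CA·BB·BB·CA·BB·BB
    A ↦ BB
    B ↦ CD
    C ↦ CA
    D ↦ A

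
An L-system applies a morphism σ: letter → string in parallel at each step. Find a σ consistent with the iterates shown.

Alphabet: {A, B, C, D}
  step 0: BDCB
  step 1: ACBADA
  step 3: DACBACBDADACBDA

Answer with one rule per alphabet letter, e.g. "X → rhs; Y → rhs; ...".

  step 0 ⇒ step 1: BDCB ⇒ A·CBA·D·A
    B ↦ A
    C ↦ D
    D ↦ CBA
    A ↦ CB  (constrained at step 1)

A->CB, B->A, C->D, D->CBA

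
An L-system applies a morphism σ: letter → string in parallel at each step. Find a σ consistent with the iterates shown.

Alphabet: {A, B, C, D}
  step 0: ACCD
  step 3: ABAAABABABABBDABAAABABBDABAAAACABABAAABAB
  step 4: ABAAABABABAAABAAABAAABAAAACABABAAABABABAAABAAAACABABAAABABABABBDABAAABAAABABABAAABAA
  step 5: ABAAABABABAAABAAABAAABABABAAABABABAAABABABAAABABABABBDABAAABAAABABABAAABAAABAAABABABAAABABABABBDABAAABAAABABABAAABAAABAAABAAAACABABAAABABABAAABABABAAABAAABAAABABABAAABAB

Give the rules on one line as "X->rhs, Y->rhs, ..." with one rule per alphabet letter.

  step 4 ⇒ step 5: ABAAABABABAAABAAABAAABAAAACABABAAABABABAAABAAAACABABAAABABABABBDABAAABAAABABABAAABAA ⇒ AB·AA·AB·AB·AB·AA·AB·AA·AB·AA·AB·AB·AB·AA·AB·AB·AB·AA·AB·AB·AB·AA·AB·AB·AB·AB·BD·AB·AA·AB·AA·AB·AB·AB·AA·AB·AA·AB·AA·AB·AB·AB·AA·AB·AB·AB·AB·BD·AB·AA·AB·AA·AB·AB·AB·AA·AB·AA·AB·AA·AB·AA·AA·CAB·AB·AA·AB·AB·AB·AA·AB·AB·AB·AA·AB·AA·AB·AA·AB·AB·AB·AA·AB·AB
    A ↦ AB
    B ↦ AA
    C ↦ BD
    D ↦ CAB

A->AB, B->AA, C->BD, D->CAB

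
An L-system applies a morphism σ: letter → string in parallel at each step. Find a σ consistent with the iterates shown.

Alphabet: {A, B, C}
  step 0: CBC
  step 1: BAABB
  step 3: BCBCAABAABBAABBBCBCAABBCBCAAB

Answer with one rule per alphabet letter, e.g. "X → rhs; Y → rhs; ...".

  step 0 ⇒ step 1: CBC ⇒ B·AAB·B
    B ↦ AAB
    C ↦ B
    A ↦ BC  (constrained at step 1)

A->BC, B->AAB, C->B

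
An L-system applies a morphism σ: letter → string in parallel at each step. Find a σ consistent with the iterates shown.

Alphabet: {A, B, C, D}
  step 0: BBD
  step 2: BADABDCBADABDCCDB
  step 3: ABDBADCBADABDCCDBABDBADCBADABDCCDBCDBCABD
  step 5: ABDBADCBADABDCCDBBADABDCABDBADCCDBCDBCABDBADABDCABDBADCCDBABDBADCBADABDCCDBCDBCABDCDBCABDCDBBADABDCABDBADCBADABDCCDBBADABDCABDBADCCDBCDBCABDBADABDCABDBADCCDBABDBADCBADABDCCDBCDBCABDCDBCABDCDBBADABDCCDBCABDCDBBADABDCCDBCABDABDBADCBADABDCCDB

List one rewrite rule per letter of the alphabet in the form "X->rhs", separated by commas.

  step 2 ⇒ step 3: BADABDCBADABDCCDB ⇒ ABD·BAD·C·BAD·ABD·C·CDB·ABD·BAD·C·BAD·ABD·C·CDB·CDB·C·ABD
    A ↦ BAD
    B ↦ ABD
    C ↦ CDB
    D ↦ C

A->BAD, B->ABD, C->CDB, D->C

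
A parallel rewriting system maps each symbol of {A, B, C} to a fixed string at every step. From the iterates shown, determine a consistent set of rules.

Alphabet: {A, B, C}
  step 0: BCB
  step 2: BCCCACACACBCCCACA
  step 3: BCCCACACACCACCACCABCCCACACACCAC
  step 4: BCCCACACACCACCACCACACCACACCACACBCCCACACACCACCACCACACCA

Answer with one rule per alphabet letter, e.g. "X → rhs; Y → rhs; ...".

A->C, B->BCC, C->CA

  step 3 ⇒ step 4: BCCCACACACCACCACCABCCCACACACCAC ⇒ BCC·CA·CA·CA·C·CA·C·CA·C·CA·CA·C·CA·CA·C·CA·CA·C·BCC·CA·CA·CA·C·CA·C·CA·C·CA·CA·C·CA
    A ↦ C
    B ↦ BCC
    C ↦ CA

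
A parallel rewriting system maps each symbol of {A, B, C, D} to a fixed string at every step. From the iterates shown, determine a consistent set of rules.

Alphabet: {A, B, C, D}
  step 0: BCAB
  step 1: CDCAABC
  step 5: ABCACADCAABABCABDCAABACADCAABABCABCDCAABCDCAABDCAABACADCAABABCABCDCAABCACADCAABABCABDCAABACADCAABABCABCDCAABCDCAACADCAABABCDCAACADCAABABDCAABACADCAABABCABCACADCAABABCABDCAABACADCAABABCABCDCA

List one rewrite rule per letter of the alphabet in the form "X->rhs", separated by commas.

A->AB, B->C, C->DCA, D->ACA

  step 0 ⇒ step 1: BCAB ⇒ C·DCA·AB·C
    A ↦ AB
    B ↦ C
    C ↦ DCA
    D ↦ ACA  (constrained at step 1)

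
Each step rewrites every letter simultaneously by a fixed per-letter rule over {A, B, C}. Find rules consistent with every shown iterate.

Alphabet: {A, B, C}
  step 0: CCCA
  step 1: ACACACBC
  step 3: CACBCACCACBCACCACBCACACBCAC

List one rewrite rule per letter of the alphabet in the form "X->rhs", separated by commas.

  step 0 ⇒ step 1: CCCA ⇒ AC·AC·AC·BC
    A ↦ BC
    C ↦ AC
    B ↦ C  (constrained at step 1)

A->BC, B->C, C->AC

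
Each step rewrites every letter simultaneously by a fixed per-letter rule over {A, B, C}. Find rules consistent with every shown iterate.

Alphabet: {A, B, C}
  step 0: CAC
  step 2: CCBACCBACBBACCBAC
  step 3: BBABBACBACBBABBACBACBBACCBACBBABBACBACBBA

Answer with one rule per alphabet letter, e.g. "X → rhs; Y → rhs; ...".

  step 2 ⇒ step 3: CCBACCBACBBACCBAC ⇒ BBA·BBA·C·BAC·BBA·BBA·C·BAC·BBA·C·C·BAC·BBA·BBA·C·BAC·BBA
    A ↦ BAC
    B ↦ C
    C ↦ BBA

A->BAC, B->C, C->BBA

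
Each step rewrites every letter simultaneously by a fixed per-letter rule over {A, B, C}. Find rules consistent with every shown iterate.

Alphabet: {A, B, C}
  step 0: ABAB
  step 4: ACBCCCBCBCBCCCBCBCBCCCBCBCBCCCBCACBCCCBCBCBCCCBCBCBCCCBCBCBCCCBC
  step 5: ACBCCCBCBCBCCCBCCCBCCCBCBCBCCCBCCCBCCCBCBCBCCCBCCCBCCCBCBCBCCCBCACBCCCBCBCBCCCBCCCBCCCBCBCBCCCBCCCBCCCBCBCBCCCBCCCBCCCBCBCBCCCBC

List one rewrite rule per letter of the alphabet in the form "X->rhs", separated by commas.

  step 4 ⇒ step 5: ACBCCCBCBCBCCCBCBCBCCCBCBCBCCCBCACBCCCBCBCBCCCBCBCBCCCBCBCBCCCBC ⇒ AC·BC·CC·BC·BC·BC·CC·BC·CC·BC·CC·BC·BC·BC·CC·BC·CC·BC·CC·BC·BC·BC·CC·BC·CC·BC·CC·BC·BC·BC·CC·BC·AC·BC·CC·BC·BC·BC·CC·BC·CC·BC·CC·BC·BC·BC·CC·BC·CC·BC·CC·BC·BC·BC·CC·BC·CC·BC·CC·BC·BC·BC·CC·BC
    A ↦ AC
    B ↦ CC
    C ↦ BC

A->AC, B->CC, C->BC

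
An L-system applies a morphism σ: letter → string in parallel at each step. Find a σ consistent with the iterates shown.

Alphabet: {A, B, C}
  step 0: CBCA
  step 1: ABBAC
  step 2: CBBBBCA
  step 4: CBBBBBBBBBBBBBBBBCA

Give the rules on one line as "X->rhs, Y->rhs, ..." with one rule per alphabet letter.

A->C, B->BB, C->A

  step 1 ⇒ step 2: ABBAC ⇒ C·BB·BB·C·A
    A ↦ C
    B ↦ BB
    C ↦ A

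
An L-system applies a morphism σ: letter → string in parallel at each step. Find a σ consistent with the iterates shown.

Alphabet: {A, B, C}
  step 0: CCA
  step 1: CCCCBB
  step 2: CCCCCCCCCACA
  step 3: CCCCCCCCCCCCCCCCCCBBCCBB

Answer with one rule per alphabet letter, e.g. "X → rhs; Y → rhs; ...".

A->BB, B->CA, C->CC

  step 2 ⇒ step 3: CCCCCCCCCACA ⇒ CC·CC·CC·CC·CC·CC·CC·CC·CC·BB·CC·BB
    A ↦ BB
    C ↦ CC
  step 1 ⇒ step 2: CCCCBB ⇒ CC·CC·CC·CC·CA·CA
    B ↦ CA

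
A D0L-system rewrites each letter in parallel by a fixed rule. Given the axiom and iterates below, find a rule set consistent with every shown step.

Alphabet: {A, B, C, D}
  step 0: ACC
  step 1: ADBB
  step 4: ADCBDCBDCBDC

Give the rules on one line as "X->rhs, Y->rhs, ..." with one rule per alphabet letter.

A->AD, B->DC, C->B, D->C

  step 0 ⇒ step 1: ACC ⇒ AD·B·B
    A ↦ AD
    C ↦ B
    B ↦ DC  (constrained at step 1)
    D ↦ C  (constrained at step 1)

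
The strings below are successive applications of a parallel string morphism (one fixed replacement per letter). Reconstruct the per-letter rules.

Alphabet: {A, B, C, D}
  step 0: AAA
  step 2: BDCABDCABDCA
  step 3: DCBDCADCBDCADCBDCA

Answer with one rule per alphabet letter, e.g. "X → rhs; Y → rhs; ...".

A->CA, B->D, C->BD, D->C

  step 2 ⇒ step 3: BDCABDCABDCA ⇒ D·C·BD·CA·D·C·BD·CA·D·C·BD·CA
    A ↦ CA
    B ↦ D
    C ↦ BD
    D ↦ C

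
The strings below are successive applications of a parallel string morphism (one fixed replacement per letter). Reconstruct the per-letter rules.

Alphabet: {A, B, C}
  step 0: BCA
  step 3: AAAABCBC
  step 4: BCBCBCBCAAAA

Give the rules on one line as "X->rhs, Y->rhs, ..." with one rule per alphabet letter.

  step 3 ⇒ step 4: AAAABCBC ⇒ BC·BC·BC·BC·A·A·A·A
    A ↦ BC
    B ↦ A
    C ↦ A

A->BC, B->A, C->A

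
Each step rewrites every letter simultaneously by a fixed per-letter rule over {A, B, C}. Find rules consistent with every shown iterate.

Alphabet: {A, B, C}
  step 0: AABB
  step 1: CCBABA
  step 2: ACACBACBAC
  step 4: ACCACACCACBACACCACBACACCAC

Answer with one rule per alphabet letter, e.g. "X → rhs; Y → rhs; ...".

A->C, B->BA, C->AC

  step 1 ⇒ step 2: CCBABA ⇒ AC·AC·BA·C·BA·C
    A ↦ C
    B ↦ BA
    C ↦ AC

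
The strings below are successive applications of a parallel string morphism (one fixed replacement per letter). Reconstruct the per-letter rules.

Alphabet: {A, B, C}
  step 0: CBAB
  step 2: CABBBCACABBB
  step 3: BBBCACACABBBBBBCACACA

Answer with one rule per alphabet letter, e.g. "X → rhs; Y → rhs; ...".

A->BB, B->CA, C->B

  step 2 ⇒ step 3: CABBBCACABBB ⇒ B·BB·CA·CA·CA·B·BB·B·BB·CA·CA·CA
    A ↦ BB
    B ↦ CA
    C ↦ B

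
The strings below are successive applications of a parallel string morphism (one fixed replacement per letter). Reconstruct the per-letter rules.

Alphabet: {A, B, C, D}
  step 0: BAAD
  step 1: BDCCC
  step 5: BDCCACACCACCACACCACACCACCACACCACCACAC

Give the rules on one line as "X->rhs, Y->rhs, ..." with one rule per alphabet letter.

A->C, B->BD, C->CA, D->C

  step 0 ⇒ step 1: BAAD ⇒ BD·C·C·C
    A ↦ C
    B ↦ BD
    D ↦ C
    C ↦ CA  (constrained at step 1)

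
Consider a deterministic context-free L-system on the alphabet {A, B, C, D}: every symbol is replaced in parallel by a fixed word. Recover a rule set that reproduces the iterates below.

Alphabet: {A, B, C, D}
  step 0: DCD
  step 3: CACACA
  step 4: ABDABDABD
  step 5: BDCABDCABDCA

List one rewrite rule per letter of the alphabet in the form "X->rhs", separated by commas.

  step 4 ⇒ step 5: ABDABDABD ⇒ BD·C·A·BD·C·A·BD·C·A
    A ↦ BD
    B ↦ C
    D ↦ A
  step 3 ⇒ step 4: CACACA ⇒ A·BD·A·BD·A·BD
    C ↦ A

A->BD, B->C, C->A, D->A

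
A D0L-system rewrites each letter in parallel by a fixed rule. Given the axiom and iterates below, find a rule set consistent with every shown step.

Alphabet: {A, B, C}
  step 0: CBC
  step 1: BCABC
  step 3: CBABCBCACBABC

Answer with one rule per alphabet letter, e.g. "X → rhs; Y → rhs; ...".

  step 0 ⇒ step 1: CBC ⇒ BC·A·BC
    B ↦ A
    C ↦ BC
    A ↦ CB  (constrained at step 1)

A->CB, B->A, C->BC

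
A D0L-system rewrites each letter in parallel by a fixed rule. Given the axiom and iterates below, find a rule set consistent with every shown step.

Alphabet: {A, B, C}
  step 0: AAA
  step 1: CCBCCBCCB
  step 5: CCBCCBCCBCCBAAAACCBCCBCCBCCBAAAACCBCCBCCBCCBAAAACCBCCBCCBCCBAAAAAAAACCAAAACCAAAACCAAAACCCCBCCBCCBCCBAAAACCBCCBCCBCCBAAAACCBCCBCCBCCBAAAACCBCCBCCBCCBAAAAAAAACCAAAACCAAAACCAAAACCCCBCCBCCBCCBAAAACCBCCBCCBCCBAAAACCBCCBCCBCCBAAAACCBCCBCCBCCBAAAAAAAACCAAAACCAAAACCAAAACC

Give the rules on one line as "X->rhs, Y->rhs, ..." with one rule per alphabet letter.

  step 0 ⇒ step 1: AAA ⇒ CCB·CCB·CCB
    A ↦ CCB
    B ↦ CC  (constrained at step 1)
    C ↦ AA  (constrained at step 1)

A->CCB, B->CC, C->AA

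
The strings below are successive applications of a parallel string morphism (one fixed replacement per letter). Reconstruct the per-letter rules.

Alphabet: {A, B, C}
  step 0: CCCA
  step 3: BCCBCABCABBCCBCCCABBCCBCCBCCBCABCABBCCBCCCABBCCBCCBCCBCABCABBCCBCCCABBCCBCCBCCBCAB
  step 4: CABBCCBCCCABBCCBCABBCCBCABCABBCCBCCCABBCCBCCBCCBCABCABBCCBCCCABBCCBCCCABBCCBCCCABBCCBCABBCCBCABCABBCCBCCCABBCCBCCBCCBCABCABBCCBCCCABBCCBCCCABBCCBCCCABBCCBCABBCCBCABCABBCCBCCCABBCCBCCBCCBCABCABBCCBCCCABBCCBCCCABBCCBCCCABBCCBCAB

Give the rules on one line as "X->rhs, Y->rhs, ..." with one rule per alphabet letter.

A->B, B->CAB, C->BCC

  step 3 ⇒ step 4: BCCBCABCABBCCBCCCABBCCBCCBCCBCABCABBCCBCCCABBCCBCCBCCBCABCABBCCBCCCABBCCBCCBCCBCAB ⇒ CAB·BCC·BCC·CAB·BCC·B·CAB·BCC·B·CAB·CAB·BCC·BCC·CAB·BCC·BCC·BCC·B·CAB·CAB·BCC·BCC·CAB·BCC·BCC·CAB·BCC·BCC·CAB·BCC·B·CAB·BCC·B·CAB·CAB·BCC·BCC·CAB·BCC·BCC·BCC·B·CAB·CAB·BCC·BCC·CAB·BCC·BCC·CAB·BCC·BCC·CAB·BCC·B·CAB·BCC·B·CAB·CAB·BCC·BCC·CAB·BCC·BCC·BCC·B·CAB·CAB·BCC·BCC·CAB·BCC·BCC·CAB·BCC·BCC·CAB·BCC·B·CAB
    A ↦ B
    B ↦ CAB
    C ↦ BCC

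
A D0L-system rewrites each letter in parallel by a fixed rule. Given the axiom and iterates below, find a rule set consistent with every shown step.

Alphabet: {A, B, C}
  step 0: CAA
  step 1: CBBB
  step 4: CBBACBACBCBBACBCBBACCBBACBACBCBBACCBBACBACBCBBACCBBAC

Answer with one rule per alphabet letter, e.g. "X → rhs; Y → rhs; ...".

A->B, B->BAC, C->CB

  step 0 ⇒ step 1: CAA ⇒ CB·B·B
    A ↦ B
    C ↦ CB
    B ↦ BAC  (constrained at step 1)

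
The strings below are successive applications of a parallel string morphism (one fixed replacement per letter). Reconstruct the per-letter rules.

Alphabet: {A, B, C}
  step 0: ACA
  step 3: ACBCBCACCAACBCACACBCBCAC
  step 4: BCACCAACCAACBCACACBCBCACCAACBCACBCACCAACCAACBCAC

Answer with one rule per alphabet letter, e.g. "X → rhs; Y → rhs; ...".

  step 3 ⇒ step 4: ACBCBCACCAACBCACACBCBCAC ⇒ BC·AC·CA·AC·CA·AC·BC·AC·AC·BC·BC·AC·CA·AC·BC·AC·BC·AC·CA·AC·CA·AC·BC·AC
    A ↦ BC
    B ↦ CA
    C ↦ AC

A->BC, B->CA, C->AC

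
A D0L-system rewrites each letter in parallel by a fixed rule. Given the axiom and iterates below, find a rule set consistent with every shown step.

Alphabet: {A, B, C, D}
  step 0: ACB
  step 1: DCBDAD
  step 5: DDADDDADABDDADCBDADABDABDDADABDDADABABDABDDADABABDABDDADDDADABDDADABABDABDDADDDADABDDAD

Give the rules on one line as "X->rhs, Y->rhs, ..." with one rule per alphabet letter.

A->D, B->DAD, C->CB, D->AB

  step 0 ⇒ step 1: ACB ⇒ D·CB·DAD
    A ↦ D
    B ↦ DAD
    C ↦ CB
    D ↦ AB  (constrained at step 1)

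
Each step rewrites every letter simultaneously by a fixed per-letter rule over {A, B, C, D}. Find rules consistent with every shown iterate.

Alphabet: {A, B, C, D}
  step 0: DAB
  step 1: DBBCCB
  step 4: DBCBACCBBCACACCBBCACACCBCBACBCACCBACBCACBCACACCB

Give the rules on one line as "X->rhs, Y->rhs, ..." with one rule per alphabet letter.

  step 0 ⇒ step 1: DAB ⇒ DB·BC·CB
    A ↦ BC
    B ↦ CB
    D ↦ DB
    C ↦ AC  (constrained at step 1)

A->BC, B->CB, C->AC, D->DB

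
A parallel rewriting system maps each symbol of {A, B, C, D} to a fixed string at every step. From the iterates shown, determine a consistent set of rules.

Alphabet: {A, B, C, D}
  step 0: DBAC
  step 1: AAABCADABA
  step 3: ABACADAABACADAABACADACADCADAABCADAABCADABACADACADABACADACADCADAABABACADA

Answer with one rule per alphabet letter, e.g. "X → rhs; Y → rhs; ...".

  step 0 ⇒ step 1: DBAC ⇒ A·AAB·CAD·ABA
    A ↦ CAD
    B ↦ AAB
    C ↦ ABA
    D ↦ A

A->CAD, B->AAB, C->ABA, D->A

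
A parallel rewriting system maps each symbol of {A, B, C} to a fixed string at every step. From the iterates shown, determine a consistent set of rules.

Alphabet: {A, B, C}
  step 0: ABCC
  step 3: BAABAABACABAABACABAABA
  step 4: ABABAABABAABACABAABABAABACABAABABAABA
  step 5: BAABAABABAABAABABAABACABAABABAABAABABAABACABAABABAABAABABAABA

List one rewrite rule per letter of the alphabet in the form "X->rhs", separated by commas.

  step 4 ⇒ step 5: ABABAABABAABACABAABABAABACABAABABAABA ⇒ BA·A·BA·A·BA·BA·A·BA·A·BA·BA·A·BA·CA·BA·A·BA·BA·A·BA·A·BA·BA·A·BA·CA·BA·A·BA·BA·A·BA·A·BA·BA·A·BA
    A ↦ BA
    B ↦ A
    C ↦ CA

A->BA, B->A, C->CA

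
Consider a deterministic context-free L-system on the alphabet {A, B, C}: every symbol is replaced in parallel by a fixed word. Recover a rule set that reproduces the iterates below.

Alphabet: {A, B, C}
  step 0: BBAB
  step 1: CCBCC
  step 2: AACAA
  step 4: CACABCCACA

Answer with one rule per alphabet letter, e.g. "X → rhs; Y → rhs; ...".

A->BC, B->C, C->A

  step 1 ⇒ step 2: CCBCC ⇒ A·A·C·A·A
    B ↦ C
    C ↦ A
  step 0 ⇒ step 1: BBAB ⇒ C·C·BC·C
    A ↦ BC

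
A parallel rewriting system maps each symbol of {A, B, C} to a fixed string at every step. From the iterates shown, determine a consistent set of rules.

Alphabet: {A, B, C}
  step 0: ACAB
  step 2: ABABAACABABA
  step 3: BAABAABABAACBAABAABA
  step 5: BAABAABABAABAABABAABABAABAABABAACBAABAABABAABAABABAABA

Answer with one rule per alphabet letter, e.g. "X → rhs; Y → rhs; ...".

  step 2 ⇒ step 3: ABABAACABABA ⇒ BA·A·BA·A·BA·BA·AC·BA·A·BA·A·BA
    A ↦ BA
    B ↦ A
    C ↦ AC

A->BA, B->A, C->AC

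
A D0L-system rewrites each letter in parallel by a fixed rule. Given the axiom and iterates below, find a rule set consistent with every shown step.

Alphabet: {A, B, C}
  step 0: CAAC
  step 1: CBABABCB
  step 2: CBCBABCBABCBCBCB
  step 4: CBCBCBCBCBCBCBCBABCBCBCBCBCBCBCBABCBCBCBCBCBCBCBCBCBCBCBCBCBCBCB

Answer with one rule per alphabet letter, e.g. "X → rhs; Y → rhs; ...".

  step 1 ⇒ step 2: CBABABCB ⇒ CB·CB·AB·CB·AB·CB·CB·CB
    A ↦ AB
    B ↦ CB
    C ↦ CB

A->AB, B->CB, C->CB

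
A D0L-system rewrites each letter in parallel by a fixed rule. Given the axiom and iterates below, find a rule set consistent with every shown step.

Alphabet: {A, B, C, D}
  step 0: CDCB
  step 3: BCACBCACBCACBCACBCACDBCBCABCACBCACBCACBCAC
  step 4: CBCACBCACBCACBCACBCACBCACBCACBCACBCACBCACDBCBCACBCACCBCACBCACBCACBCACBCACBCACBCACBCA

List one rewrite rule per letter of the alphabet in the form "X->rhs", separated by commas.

  step 3 ⇒ step 4: BCACBCACBCACBCACBCACDBCBCABCACBCACBCACBCAC ⇒ C·BCA·C·BCA·C·BCA·C·BCA·C·BCA·C·BCA·C·BCA·C·BCA·C·BCA·C·BCA·CDB·C·BCA·C·BCA·C·C·BCA·C·BCA·C·BCA·C·BCA·C·BCA·C·BCA·C·BCA·C·BCA
    A ↦ C
    B ↦ C
    C ↦ BCA
    D ↦ CDB

A->C, B->C, C->BCA, D->CDB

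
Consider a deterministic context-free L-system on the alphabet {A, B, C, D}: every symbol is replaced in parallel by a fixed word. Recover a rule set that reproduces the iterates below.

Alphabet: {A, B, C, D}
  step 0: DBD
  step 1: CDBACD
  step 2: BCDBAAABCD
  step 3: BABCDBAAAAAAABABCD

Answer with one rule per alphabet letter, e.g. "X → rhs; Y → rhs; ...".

  step 2 ⇒ step 3: BCDBAAABCD ⇒ BA·B·CD·BA·AA·AA·AA·BA·B·CD
    A ↦ AA
    B ↦ BA
    C ↦ B
    D ↦ CD

A->AA, B->BA, C->B, D->CD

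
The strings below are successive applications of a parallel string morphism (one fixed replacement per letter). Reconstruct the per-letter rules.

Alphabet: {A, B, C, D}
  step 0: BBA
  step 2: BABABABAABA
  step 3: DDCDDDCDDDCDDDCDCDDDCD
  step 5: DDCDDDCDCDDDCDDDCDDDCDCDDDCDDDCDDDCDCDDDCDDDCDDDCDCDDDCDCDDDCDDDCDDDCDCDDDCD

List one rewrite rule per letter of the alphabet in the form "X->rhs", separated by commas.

  step 2 ⇒ step 3: BABABABAABA ⇒ DD·CD·DD·CD·DD·CD·DD·CD·CD·DD·CD
    A ↦ CD
    B ↦ DD
    C ↦ A  (constrained at step 3)
    D ↦ BA  (constrained at step 3)

A->CD, B->DD, C->A, D->BA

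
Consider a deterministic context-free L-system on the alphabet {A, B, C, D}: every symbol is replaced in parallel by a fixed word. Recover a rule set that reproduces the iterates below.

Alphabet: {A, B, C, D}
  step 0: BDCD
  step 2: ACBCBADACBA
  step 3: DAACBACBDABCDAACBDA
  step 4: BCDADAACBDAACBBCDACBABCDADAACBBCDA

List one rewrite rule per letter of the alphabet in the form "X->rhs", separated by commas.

A->DA, B->CB, C->A, D->BC

  step 3 ⇒ step 4: DAACBACBDABCDAACBDA ⇒ BC·DA·DA·A·CB·DA·A·CB·BC·DA·CB·A·BC·DA·DA·A·CB·BC·DA
    A ↦ DA
    B ↦ CB
    C ↦ A
    D ↦ BC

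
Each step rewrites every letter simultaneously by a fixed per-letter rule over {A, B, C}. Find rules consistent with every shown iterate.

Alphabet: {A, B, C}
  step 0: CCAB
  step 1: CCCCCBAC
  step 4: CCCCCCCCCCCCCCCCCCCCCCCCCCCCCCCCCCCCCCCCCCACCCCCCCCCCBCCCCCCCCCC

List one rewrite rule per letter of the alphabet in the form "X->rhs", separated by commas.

A->CB, B->AC, C->CC

  step 0 ⇒ step 1: CCAB ⇒ CC·CC·CB·AC
    A ↦ CB
    B ↦ AC
    C ↦ CC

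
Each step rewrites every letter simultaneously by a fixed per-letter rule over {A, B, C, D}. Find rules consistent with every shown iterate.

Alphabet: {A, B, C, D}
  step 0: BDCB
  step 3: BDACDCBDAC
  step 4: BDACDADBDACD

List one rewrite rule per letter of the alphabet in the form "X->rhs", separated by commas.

  step 3 ⇒ step 4: BDACDCBDAC ⇒ BD·A·C·D·A·D·BD·A·C·D
    A ↦ C
    B ↦ BD
    C ↦ D
    D ↦ A

A->C, B->BD, C->D, D->A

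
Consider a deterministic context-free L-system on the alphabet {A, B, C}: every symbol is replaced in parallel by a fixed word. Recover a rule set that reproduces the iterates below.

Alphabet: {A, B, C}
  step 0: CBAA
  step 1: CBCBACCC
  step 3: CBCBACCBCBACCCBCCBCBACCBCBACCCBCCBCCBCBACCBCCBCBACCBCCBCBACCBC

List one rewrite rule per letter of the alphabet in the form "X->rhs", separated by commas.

A->C, B->BAC, C->CBC

  step 0 ⇒ step 1: CBAA ⇒ CBC·BAC·C·C
    A ↦ C
    B ↦ BAC
    C ↦ CBC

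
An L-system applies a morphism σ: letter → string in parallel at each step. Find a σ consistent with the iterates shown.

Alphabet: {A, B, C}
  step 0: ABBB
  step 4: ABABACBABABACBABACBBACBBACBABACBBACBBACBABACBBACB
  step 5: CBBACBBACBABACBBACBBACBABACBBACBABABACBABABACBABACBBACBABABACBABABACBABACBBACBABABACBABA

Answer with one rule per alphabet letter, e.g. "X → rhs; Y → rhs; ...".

  step 4 ⇒ step 5: ABABACBABABACBABACBBACBBACBABACBBACBBACBABACBBACB ⇒ CB·BA·CB·BA·CB·A·BA·CB·BA·CB·BA·CB·A·BA·CB·BA·CB·A·BA·BA·CB·A·BA·BA·CB·A·BA·CB·BA·CB·A·BA·BA·CB·A·BA·BA·CB·A·BA·CB·BA·CB·A·BA·BA·CB·A·BA
    A ↦ CB
    B ↦ BA
    C ↦ A

A->CB, B->BA, C->A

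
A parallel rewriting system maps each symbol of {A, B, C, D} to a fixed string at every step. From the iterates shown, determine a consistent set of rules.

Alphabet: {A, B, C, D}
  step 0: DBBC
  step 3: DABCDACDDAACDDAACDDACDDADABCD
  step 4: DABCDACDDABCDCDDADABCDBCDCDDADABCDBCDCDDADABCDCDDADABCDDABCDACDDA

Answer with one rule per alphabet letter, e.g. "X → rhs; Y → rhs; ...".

  step 3 ⇒ step 4: DABCDACDDAACDDAACDDACDDADABCD ⇒ DA·BCD·A·CD·DA·BCD·CD·DA·DA·BCD·BCD·CD·DA·DA·BCD·BCD·CD·DA·DA·BCD·CD·DA·DA·BCD·DA·BCD·A·CD·DA
    A ↦ BCD
    B ↦ A
    C ↦ CD
    D ↦ DA

A->BCD, B->A, C->CD, D->DA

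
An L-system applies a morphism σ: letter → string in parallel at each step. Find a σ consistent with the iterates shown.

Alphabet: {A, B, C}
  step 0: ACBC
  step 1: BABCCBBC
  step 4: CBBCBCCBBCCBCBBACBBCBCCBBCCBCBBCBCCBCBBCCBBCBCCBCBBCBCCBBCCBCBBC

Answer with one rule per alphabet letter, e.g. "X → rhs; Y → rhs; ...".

  step 0 ⇒ step 1: ACBC ⇒ BA·BC·CB·BC
    A ↦ BA
    B ↦ CB
    C ↦ BC

A->BA, B->CB, C->BC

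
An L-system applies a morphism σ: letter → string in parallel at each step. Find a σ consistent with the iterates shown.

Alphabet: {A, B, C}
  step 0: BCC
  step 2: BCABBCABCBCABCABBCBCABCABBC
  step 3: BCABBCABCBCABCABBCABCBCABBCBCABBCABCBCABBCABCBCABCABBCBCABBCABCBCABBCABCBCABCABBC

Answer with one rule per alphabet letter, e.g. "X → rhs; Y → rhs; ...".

  step 2 ⇒ step 3: BCABBCABCBCABCABBCBCABCABBC ⇒ BCA·BBC·ABC·BCA·BCA·BBC·ABC·BCA·BBC·BCA·BBC·ABC·BCA·BBC·ABC·BCA·BCA·BBC·BCA·BBC·ABC·BCA·BBC·ABC·BCA·BCA·BBC
    A ↦ ABC
    B ↦ BCA
    C ↦ BBC

A->ABC, B->BCA, C->BBC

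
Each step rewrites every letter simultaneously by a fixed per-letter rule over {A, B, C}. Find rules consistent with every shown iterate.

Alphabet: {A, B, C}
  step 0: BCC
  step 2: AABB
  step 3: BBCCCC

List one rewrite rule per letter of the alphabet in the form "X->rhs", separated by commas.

  step 2 ⇒ step 3: AABB ⇒ B·B·CC·CC
    A ↦ B
    B ↦ CC
    C ↦ A  (constrained at step 0)

A->B, B->CC, C->A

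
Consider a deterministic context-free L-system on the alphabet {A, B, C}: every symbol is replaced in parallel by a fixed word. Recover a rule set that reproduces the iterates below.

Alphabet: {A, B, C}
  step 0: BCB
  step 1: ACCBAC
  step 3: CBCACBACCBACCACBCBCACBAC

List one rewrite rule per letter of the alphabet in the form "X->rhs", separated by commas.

A->CA, B->AC, C->CB

  step 0 ⇒ step 1: BCB ⇒ AC·CB·AC
    B ↦ AC
    C ↦ CB
    A ↦ CA  (constrained at step 1)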